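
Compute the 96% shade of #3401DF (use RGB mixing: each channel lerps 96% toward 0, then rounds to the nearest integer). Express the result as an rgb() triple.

#3401DF is rgb(52, 1, 223).
Lerp each channel 96% toward 0:
  R: 52 + 0.96×(0−52) = 52 − 49.92 = 2.08 → 2
  G: 1 + 0.96×(0−1) = 1 − 0.96 = 0.04 → 0
  B: 223 + 0.96×(0−223) = 223 − 214.08 = 8.92 → 9

rgb(2, 0, 9)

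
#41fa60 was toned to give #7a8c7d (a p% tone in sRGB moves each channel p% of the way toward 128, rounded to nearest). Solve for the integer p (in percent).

#41fa60 is rgb(65, 250, 96); #7a8c7d is rgb(122, 140, 125).
On the G channel (widest range): 140 ≈ 250 + (p/100)(128 − 250), so p ≈ 100×(140 − 250)/(128 − 250) = -11000/-122 = 90.16.
p = 90 reproduces all three channels after rounding.

90%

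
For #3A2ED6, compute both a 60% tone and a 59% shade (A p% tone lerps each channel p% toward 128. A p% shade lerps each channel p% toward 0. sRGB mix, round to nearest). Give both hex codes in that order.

#3A2ED6 is rgb(58, 46, 214).
60% tone:
  R: 58 + 0.6×(128−58) = 58 + 42 = 100 → 100
  G: 46 + 0.6×(128−46) = 46 + 49.2 = 95.2 → 95
  B: 214 + 0.6×(128−214) = 214 − 51.6 = 162.4 → 162
  → #645FA2
59% shade:
  R: 58 − 34.22 = 23.78 → 24
  G: 46 + 0.59×(0−46) = 46 − 27.14 = 18.86 → 19
  B: 214 − 126.26 = 87.74 → 88
  → #181358

#645FA2, #181358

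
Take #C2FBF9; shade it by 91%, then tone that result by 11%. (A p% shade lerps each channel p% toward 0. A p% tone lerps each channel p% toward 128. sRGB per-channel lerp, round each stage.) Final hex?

#1D2322

#C2FBF9 is rgb(194, 251, 249).
Lerp each channel 91% toward 0:
  R: 194 + 0.91×(0−194) = 194 − 176.54 = 17.46 → 17
  G: 251 − 228.41 = 22.59 → 23
  B: 249 − 226.59 = 22.41 → 22
After the shade: rgb(17, 23, 22) = #111716.
An 11% tone moves each channel 11% toward 128:
  R: 17 + 0.11×(128−17) = 17 + 12.21 = 29.21 → 29
  G: 23 + 11.55 = 34.55 → 35
  B: 22 + 0.11×(128−22) = 22 + 11.66 = 33.66 → 34
rgb(29, 35, 34) = #1D2322.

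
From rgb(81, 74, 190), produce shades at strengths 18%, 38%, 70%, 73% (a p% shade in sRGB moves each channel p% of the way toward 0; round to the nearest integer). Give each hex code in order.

18%: (81 − 14.58 = 66.42→66, 74 − 13.32 = 60.68→61, 190 − 34.2 = 155.8→156) → #423D9C
38%: (81 − 30.78 = 50.22→50, 74 − 28.12 = 45.88→46, 190 − 72.2 = 117.8→118) → #322E76
70%: (81 − 56.7 = 24.3→24, 74 − 51.8 = 22.2→22, 190 − 133 = 57→57) → #181639
73%: (81 − 59.13 = 21.87→22, 74 − 54.02 = 19.98→20, 190 − 138.7 = 51.3→51) → #161433

#423D9C, #322E76, #181639, #161433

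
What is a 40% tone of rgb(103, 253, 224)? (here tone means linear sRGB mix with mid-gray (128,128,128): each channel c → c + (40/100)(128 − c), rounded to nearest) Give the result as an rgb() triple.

Per channel, c → c + 0.4(128 − c):
  R: 103 + 10 = 113 → 113
  G: 253 + 0.4×(128−253) = 253 − 50 = 203 → 203
  B: 224 − 38.4 = 185.6 → 186

rgb(113, 203, 186)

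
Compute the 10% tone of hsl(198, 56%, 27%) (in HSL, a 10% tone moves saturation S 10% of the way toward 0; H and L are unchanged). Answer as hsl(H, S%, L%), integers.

hsl(198, 50%, 27%)

S moves 10% from 56 toward 0: 56 − 5.6 = 50.4 → 50.
H and L are unchanged.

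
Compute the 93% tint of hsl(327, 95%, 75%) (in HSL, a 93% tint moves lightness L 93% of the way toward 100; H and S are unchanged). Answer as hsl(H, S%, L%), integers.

hsl(327, 95%, 98%)

L moves 93% from 75 toward 100: 75 + 23.25 = 98.25 → 98.
H and S are unchanged.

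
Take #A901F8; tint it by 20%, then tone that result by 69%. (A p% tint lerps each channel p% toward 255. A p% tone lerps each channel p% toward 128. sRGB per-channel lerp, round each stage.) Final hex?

#A901F8 is rgb(169, 1, 248).
Per channel, c → c + 0.2(255 − c):
  R: 169 + 17.2 = 186.2 → 186
  G: 1 + 50.8 = 51.8 → 52
  B: 248 + 1.4 = 249.4 → 249
After the tint: rgb(186, 52, 249) = #BA34F9.
Per channel, c → c + 0.69(128 − c):
  R: 186 − 40.02 = 145.98 → 146
  G: 52 + 0.69×(128−52) = 52 + 52.44 = 104.44 → 104
  B: 249 + 0.69×(128−249) = 249 − 83.49 = 165.51 → 166
rgb(146, 104, 166) = #9268A6.

#9268A6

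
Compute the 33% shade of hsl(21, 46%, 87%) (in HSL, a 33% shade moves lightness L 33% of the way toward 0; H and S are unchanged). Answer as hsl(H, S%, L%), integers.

L moves 33% from 87 toward 0: 87 − 28.71 = 58.29 → 58.
H and S are unchanged.

hsl(21, 46%, 58%)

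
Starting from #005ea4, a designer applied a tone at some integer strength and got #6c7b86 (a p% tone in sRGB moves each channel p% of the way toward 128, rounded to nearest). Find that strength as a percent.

84%

#005ea4 is rgb(0, 94, 164); #6c7b86 is rgb(108, 123, 134).
On the R channel (widest range): 108 ≈ 0 + (p/100)(128 − 0), so p ≈ 100×(108 − 0)/(128 − 0) = 10800/128 = 84.38.
p = 84 reproduces all three channels after rounding.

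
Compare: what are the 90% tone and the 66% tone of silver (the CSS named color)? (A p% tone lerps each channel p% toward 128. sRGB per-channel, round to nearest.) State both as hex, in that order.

#868686, #969696

CSS silver is rgb(192, 192, 192).
90% tone:
  R: 192 − 57.6 = 134.4 → 134
  G: 192 − 57.6 = 134.4 → 134
  B: 192 + 0.9×(128−192) = 192 − 57.6 = 134.4 → 134
  → #868686
66% tone:
  R: 192 + 0.66×(128−192) = 192 − 42.24 = 149.76 → 150
  G: 192 + 0.66×(128−192) = 192 − 42.24 = 149.76 → 150
  B: 192 − 42.24 = 149.76 → 150
  → #969696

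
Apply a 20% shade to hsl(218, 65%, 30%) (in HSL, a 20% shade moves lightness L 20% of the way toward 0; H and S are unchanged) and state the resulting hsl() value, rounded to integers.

hsl(218, 65%, 24%)

L moves 20% from 30 toward 0: 30 − 6 = 24 → 24.
H and S are unchanged.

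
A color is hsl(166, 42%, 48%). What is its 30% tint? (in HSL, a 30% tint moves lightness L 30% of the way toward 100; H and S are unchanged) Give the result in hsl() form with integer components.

L moves 30% from 48 toward 100: 48 + 15.6 = 63.6 → 64.
H and S are unchanged.

hsl(166, 42%, 64%)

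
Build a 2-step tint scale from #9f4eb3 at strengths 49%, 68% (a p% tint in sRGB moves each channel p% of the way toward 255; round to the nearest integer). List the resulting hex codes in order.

#9f4eb3 is rgb(159, 78, 179).
49%: (159 + 47.04 = 206.04→206, 78 + 86.73 = 164.73→165, 179 + 37.24 = 216.24→216) → #cea5d8
68%: (159 + 65.28 = 224.28→224, 78 + 120.36 = 198.36→198, 179 + 51.68 = 230.68→231) → #e0c6e7

#cea5d8, #e0c6e7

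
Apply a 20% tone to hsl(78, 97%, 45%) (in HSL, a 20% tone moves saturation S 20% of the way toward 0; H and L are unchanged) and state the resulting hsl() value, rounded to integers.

hsl(78, 78%, 45%)

S moves 20% from 97 toward 0: 97 − 19.4 = 77.6 → 78.
H and L are unchanged.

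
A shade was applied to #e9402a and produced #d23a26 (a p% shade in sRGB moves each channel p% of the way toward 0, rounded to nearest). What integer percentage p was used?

10%

#e9402a is rgb(233, 64, 42); #d23a26 is rgb(210, 58, 38).
On the R channel (widest range): 210 ≈ 233 + (p/100)(0 − 233), so p ≈ 100×(210 − 233)/(0 − 233) = -2300/-233 = 9.87.
p = 10 reproduces all three channels after rounding.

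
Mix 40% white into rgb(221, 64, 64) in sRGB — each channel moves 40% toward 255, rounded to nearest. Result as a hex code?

#EB8C8C

Per channel, c → c + 0.4(255 − c):
  R: 221 + 0.4×(255−221) = 221 + 13.6 = 234.6 → 235
  G: 64 + 76.4 = 140.4 → 140
  B: 64 + 0.4×(255−64) = 64 + 76.4 = 140.4 → 140
rgb(235, 140, 140) = #EB8C8C.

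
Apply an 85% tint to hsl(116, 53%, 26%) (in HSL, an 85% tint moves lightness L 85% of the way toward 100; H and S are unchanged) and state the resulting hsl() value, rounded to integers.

hsl(116, 53%, 89%)

L moves 85% from 26 toward 100: 26 + 62.9 = 88.9 → 89.
H and S are unchanged.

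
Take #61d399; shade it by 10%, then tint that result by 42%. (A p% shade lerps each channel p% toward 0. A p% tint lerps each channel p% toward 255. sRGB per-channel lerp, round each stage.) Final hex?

#9ed9bb

#61d399 is rgb(97, 211, 153).
Per channel, c → c + 0.1(0 − c):
  R: 97 − 9.7 = 87.3 → 87
  G: 211 − 21.1 = 189.9 → 190
  B: 153 + 0.1×(0−153) = 153 − 15.3 = 137.7 → 138
After the shade: rgb(87, 190, 138) = #57be8a.
Per channel, c → c + 0.42(255 − c):
  R: 87 + 0.42×(255−87) = 87 + 70.56 = 157.56 → 158
  G: 190 + 27.3 = 217.3 → 217
  B: 138 + 0.42×(255−138) = 138 + 49.14 = 187.14 → 187
rgb(158, 217, 187) = #9ed9bb.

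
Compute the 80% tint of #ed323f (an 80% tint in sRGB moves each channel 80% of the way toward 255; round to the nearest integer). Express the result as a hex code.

#fbd6d9

#ed323f is rgb(237, 50, 63).
Per channel, c → c + 0.8(255 − c):
  R: 237 + 14.4 = 251.4 → 251
  G: 50 + 0.8×(255−50) = 50 + 164 = 214 → 214
  B: 63 + 153.6 = 216.6 → 217
rgb(251, 214, 217) = #fbd6d9.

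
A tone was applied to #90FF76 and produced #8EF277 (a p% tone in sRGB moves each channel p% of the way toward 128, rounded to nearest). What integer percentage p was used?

#90FF76 is rgb(144, 255, 118); #8EF277 is rgb(142, 242, 119).
On the G channel (widest range): 242 ≈ 255 + (p/100)(128 − 255), so p ≈ 100×(242 − 255)/(128 − 255) = -1300/-127 = 10.24.
p = 10 reproduces all three channels after rounding.

10%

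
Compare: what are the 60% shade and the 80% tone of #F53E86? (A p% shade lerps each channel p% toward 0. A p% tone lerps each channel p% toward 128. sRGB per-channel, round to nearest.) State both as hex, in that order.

#F53E86 is rgb(245, 62, 134).
60% shade:
  R: 245 − 147 = 98 → 98
  G: 62 − 37.2 = 24.8 → 25
  B: 134 − 80.4 = 53.6 → 54
  → #621936
80% tone:
  R: 245 − 93.6 = 151.4 → 151
  G: 62 + 52.8 = 114.8 → 115
  B: 134 + 0.8×(128−134) = 134 − 4.8 = 129.2 → 129
  → #977381

#621936, #977381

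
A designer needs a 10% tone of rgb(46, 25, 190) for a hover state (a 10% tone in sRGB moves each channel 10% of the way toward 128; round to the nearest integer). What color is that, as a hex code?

Per channel, c → c + 0.1(128 − c):
  R: 46 + 0.1×(128−46) = 46 + 8.2 = 54.2 → 54
  G: 25 + 0.1×(128−25) = 25 + 10.3 = 35.3 → 35
  B: 190 + 0.1×(128−190) = 190 − 6.2 = 183.8 → 184
rgb(54, 35, 184) = #3623B8.

#3623B8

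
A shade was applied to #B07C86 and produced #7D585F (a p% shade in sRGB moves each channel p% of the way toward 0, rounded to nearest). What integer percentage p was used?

#B07C86 is rgb(176, 124, 134); #7D585F is rgb(125, 88, 95).
On the R channel (widest range): 125 ≈ 176 + (p/100)(0 − 176), so p ≈ 100×(125 − 176)/(0 − 176) = -5100/-176 = 28.98.
p = 29 reproduces all three channels after rounding.

29%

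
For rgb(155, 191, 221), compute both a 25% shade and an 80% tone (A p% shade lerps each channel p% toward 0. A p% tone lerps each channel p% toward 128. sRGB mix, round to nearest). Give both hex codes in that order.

25% shade:
  R: 155 − 38.75 = 116.25 → 116
  G: 191 + 0.25×(0−191) = 191 − 47.75 = 143.25 → 143
  B: 221 + 0.25×(0−221) = 221 − 55.25 = 165.75 → 166
  → #748FA6
80% tone:
  R: 155 + 0.8×(128−155) = 155 − 21.6 = 133.4 → 133
  G: 191 + 0.8×(128−191) = 191 − 50.4 = 140.6 → 141
  B: 221 + 0.8×(128−221) = 221 − 74.4 = 146.6 → 147
  → #858D93

#748FA6, #858D93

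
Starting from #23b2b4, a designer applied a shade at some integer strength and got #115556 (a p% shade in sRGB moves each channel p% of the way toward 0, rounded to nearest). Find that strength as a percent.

#23b2b4 is rgb(35, 178, 180); #115556 is rgb(17, 85, 86).
On the B channel (widest range): 86 ≈ 180 + (p/100)(0 − 180), so p ≈ 100×(86 − 180)/(0 − 180) = -9400/-180 = 52.22.
p = 52 reproduces all three channels after rounding.

52%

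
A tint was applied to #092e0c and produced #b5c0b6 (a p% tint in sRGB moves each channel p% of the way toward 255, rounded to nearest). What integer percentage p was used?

70%

#092e0c is rgb(9, 46, 12); #b5c0b6 is rgb(181, 192, 182).
On the R channel (widest range): 181 ≈ 9 + (p/100)(255 − 9), so p ≈ 100×(181 − 9)/(255 − 9) = 17200/246 = 69.92.
p = 70 reproduces all three channels after rounding.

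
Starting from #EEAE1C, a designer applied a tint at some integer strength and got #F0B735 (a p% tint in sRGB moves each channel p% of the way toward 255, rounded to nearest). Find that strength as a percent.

11%

#EEAE1C is rgb(238, 174, 28); #F0B735 is rgb(240, 183, 53).
On the B channel (widest range): 53 ≈ 28 + (p/100)(255 − 28), so p ≈ 100×(53 − 28)/(255 − 28) = 2500/227 = 11.01.
p = 11 reproduces all three channels after rounding.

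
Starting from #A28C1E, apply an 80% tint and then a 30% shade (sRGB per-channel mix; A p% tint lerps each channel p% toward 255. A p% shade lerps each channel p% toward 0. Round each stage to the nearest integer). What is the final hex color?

#A5A293

#A28C1E is rgb(162, 140, 30).
An 80% tint moves each channel 80% toward 255:
  R: 162 + 0.8×(255−162) = 162 + 74.4 = 236.4 → 236
  G: 140 + 0.8×(255−140) = 140 + 92 = 232 → 232
  B: 30 + 0.8×(255−30) = 30 + 180 = 210 → 210
After the tint: rgb(236, 232, 210) = #ECE8D2.
Lerp each channel 30% toward 0:
  R: 236 − 70.8 = 165.2 → 165
  G: 232 + 0.3×(0−232) = 232 − 69.6 = 162.4 → 162
  B: 210 + 0.3×(0−210) = 210 − 63 = 147 → 147
rgb(165, 162, 147) = #A5A293.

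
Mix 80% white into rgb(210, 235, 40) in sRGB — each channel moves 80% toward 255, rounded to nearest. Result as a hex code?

#F6FBD4

Lerp each channel 80% toward 255:
  R: 210 + 0.8×(255−210) = 210 + 36 = 246 → 246
  G: 235 + 0.8×(255−235) = 235 + 16 = 251 → 251
  B: 40 + 172 = 212 → 212
rgb(246, 251, 212) = #F6FBD4.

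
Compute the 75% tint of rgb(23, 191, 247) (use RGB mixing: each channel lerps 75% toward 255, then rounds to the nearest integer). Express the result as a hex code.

A 75% tint moves each channel 75% toward 255:
  R: 23 + 0.75×(255−23) = 23 + 174 = 197 → 197
  G: 191 + 0.75×(255−191) = 191 + 48 = 239 → 239
  B: 247 + 6 = 253 → 253
rgb(197, 239, 253) = #C5EFFD.

#C5EFFD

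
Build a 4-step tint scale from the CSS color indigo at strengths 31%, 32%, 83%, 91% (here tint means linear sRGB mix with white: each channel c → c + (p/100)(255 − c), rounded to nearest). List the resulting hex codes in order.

#834FA9, #8552AA, #E0D4EA, #EFE8F4

CSS indigo is rgb(75, 0, 130).
31%: (75 + 55.8 = 130.8→131, 0 + 79.05 = 79.05→79, 130 + 38.75 = 168.75→169) → #834FA9
32%: (75 + 57.6 = 132.6→133, 0 + 81.6 = 81.6→82, 130 + 40 = 170→170) → #8552AA
83%: (75 + 149.4 = 224.4→224, 0 + 211.65 = 211.65→212, 130 + 103.75 = 233.75→234) → #E0D4EA
91%: (75 + 163.8 = 238.8→239, 0 + 232.05 = 232.05→232, 130 + 113.75 = 243.75→244) → #EFE8F4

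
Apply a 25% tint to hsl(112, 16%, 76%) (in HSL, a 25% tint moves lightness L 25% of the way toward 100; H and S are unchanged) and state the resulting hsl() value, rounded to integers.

hsl(112, 16%, 82%)

L moves 25% from 76 toward 100: 76 + 6 = 82 → 82.
H and S are unchanged.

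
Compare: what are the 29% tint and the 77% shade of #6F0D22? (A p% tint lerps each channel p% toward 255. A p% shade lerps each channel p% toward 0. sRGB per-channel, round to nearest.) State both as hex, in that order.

#6F0D22 is rgb(111, 13, 34).
29% tint:
  R: 111 + 41.76 = 152.76 → 153
  G: 13 + 0.29×(255−13) = 13 + 70.18 = 83.18 → 83
  B: 34 + 64.09 = 98.09 → 98
  → #995362
77% shade:
  R: 111 − 85.47 = 25.53 → 26
  G: 13 + 0.77×(0−13) = 13 − 10.01 = 2.99 → 3
  B: 34 + 0.77×(0−34) = 34 − 26.18 = 7.82 → 8
  → #1A0308

#995362, #1A0308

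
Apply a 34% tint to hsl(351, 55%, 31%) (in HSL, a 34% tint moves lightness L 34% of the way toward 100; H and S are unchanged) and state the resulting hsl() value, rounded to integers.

L moves 34% from 31 toward 100: 31 + 23.46 = 54.46 → 54.
H and S are unchanged.

hsl(351, 55%, 54%)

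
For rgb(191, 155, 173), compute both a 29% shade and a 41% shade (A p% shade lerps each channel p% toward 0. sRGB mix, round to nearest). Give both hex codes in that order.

29% shade:
  R: 191 + 0.29×(0−191) = 191 − 55.39 = 135.61 → 136
  G: 155 + 0.29×(0−155) = 155 − 44.95 = 110.05 → 110
  B: 173 − 50.17 = 122.83 → 123
  → #886e7b
41% shade:
  R: 191 − 78.31 = 112.69 → 113
  G: 155 − 63.55 = 91.45 → 91
  B: 173 − 70.93 = 102.07 → 102
  → #715b66

#886e7b, #715b66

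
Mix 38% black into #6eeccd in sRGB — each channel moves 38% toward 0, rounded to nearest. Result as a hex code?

#44927f

#6eeccd is rgb(110, 236, 205).
A 38% shade moves each channel 38% toward 0:
  R: 110 + 0.38×(0−110) = 110 − 41.8 = 68.2 → 68
  G: 236 + 0.38×(0−236) = 236 − 89.68 = 146.32 → 146
  B: 205 + 0.38×(0−205) = 205 − 77.9 = 127.1 → 127
rgb(68, 146, 127) = #44927f.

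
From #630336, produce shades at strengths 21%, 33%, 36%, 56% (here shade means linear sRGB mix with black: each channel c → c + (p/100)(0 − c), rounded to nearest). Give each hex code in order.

#630336 is rgb(99, 3, 54).
21%: (99 − 20.79 = 78.21→78, 3 − 0.63 = 2.37→2, 54 − 11.34 = 42.66→43) → #4E022B
33%: (99 − 32.67 = 66.33→66, 3 − 0.99 = 2.01→2, 54 − 17.82 = 36.18→36) → #420224
36%: (99 − 35.64 = 63.36→63, 3 − 1.08 = 1.92→2, 54 − 19.44 = 34.56→35) → #3F0223
56%: (99 − 55.44 = 43.56→44, 3 − 1.68 = 1.32→1, 54 − 30.24 = 23.76→24) → #2C0118

#4E022B, #420224, #3F0223, #2C0118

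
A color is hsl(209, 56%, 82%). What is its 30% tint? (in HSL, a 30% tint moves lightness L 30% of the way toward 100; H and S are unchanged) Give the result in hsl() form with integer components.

hsl(209, 56%, 87%)

L moves 30% from 82 toward 100: 82 + 5.4 = 87.4 → 87.
H and S are unchanged.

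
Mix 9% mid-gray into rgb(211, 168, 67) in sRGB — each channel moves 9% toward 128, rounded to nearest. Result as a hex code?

Lerp each channel 9% toward 128:
  R: 211 + 0.09×(128−211) = 211 − 7.47 = 203.53 → 204
  G: 168 + 0.09×(128−168) = 168 − 3.6 = 164.4 → 164
  B: 67 + 0.09×(128−67) = 67 + 5.49 = 72.49 → 72
rgb(204, 164, 72) = #cca448.

#cca448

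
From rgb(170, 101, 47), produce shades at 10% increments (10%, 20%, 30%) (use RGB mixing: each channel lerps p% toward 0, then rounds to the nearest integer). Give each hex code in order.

10%: (170 − 17 = 153→153, 101 − 10.1 = 90.9→91, 47 − 4.7 = 42.3→42) → #995b2a
20%: (170 − 34 = 136→136, 101 − 20.2 = 80.8→81, 47 − 9.4 = 37.6→38) → #885126
30%: (170 − 51 = 119→119, 101 − 30.3 = 70.7→71, 47 − 14.1 = 32.9→33) → #774721

#995b2a, #885126, #774721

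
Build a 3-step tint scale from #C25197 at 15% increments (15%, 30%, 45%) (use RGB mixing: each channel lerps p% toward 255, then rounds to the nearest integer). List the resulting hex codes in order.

#C25197 is rgb(194, 81, 151).
15%: (194 + 9.15 = 203.15→203, 81 + 26.1 = 107.1→107, 151 + 15.6 = 166.6→167) → #CB6BA7
30%: (194 + 18.3 = 212.3→212, 81 + 52.2 = 133.2→133, 151 + 31.2 = 182.2→182) → #D485B6
45%: (194 + 27.45 = 221.45→221, 81 + 78.3 = 159.3→159, 151 + 46.8 = 197.8→198) → #DD9FC6

#CB6BA7, #D485B6, #DD9FC6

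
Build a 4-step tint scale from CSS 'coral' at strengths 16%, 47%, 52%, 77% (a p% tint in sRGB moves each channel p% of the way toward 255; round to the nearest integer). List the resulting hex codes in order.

#FF936C, #FFBBA2, #FFC2AB, #FFE2D7

CSS coral is rgb(255, 127, 80).
16%: (255→255, 127 + 20.48 = 147.48→147, 80 + 28 = 108→108) → #FF936C
47%: (255→255, 127 + 60.16 = 187.16→187, 80 + 82.25 = 162.25→162) → #FFBBA2
52%: (255→255, 127 + 66.56 = 193.56→194, 80 + 91 = 171→171) → #FFC2AB
77%: (255→255, 127 + 98.56 = 225.56→226, 80 + 134.75 = 214.75→215) → #FFE2D7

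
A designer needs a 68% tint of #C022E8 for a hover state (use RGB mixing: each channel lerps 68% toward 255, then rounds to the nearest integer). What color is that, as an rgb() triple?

#C022E8 is rgb(192, 34, 232).
Per channel, c → c + 0.68(255 − c):
  R: 192 + 0.68×(255−192) = 192 + 42.84 = 234.84 → 235
  G: 34 + 0.68×(255−34) = 34 + 150.28 = 184.28 → 184
  B: 232 + 0.68×(255−232) = 232 + 15.64 = 247.64 → 248

rgb(235, 184, 248)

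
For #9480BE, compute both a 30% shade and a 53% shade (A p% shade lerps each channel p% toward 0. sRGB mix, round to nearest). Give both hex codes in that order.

#685A85, #463C59

#9480BE is rgb(148, 128, 190).
30% shade:
  R: 148 + 0.3×(0−148) = 148 − 44.4 = 103.6 → 104
  G: 128 + 0.3×(0−128) = 128 − 38.4 = 89.6 → 90
  B: 190 + 0.3×(0−190) = 190 − 57 = 133 → 133
  → #685A85
53% shade:
  R: 148 + 0.53×(0−148) = 148 − 78.44 = 69.56 → 70
  G: 128 + 0.53×(0−128) = 128 − 67.84 = 60.16 → 60
  B: 190 + 0.53×(0−190) = 190 − 100.7 = 89.3 → 89
  → #463C59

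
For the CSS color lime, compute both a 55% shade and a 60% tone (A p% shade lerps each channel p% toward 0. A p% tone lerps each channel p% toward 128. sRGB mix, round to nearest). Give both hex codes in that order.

CSS lime is rgb(0, 255, 0).
55% shade:
  R: 0 + 0.55×(0−0) = 0 + 0 = 0 → 0
  G: 255 + 0.55×(0−255) = 255 − 140.25 = 114.75 → 115
  B: 0 + 0.55×(0−0) = 0 + 0 = 0 → 0
  → #007300
60% tone:
  R: 0 + 76.8 = 76.8 → 77
  G: 255 + 0.6×(128−255) = 255 − 76.2 = 178.8 → 179
  B: 0 + 76.8 = 76.8 → 77
  → #4DB34D

#007300, #4DB34D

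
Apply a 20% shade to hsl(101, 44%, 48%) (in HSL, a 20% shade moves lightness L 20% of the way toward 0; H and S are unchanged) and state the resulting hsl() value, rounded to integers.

hsl(101, 44%, 38%)

L moves 20% from 48 toward 0: 48 − 9.6 = 38.4 → 38.
H and S are unchanged.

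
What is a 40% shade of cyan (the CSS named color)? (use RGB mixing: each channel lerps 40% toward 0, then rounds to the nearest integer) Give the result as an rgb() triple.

rgb(0, 153, 153)

CSS cyan is rgb(0, 255, 255).
Per channel, c → c + 0.4(0 − c):
  R: 0 + 0 = 0 → 0
  G: 255 − 102 = 153 → 153
  B: 255 + 0.4×(0−255) = 255 − 102 = 153 → 153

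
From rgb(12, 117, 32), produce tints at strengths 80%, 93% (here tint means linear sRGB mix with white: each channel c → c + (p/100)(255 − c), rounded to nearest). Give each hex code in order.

#CEE3D2, #EEF5EF

80%: (12 + 194.4 = 206.4→206, 117 + 110.4 = 227.4→227, 32 + 178.4 = 210.4→210) → #CEE3D2
93%: (12 + 225.99 = 237.99→238, 117 + 128.34 = 245.34→245, 32 + 207.39 = 239.39→239) → #EEF5EF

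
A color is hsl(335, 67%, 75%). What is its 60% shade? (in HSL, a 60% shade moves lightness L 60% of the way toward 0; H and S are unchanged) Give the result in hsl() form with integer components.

hsl(335, 67%, 30%)

L moves 60% from 75 toward 0: 75 − 45 = 30 → 30.
H and S are unchanged.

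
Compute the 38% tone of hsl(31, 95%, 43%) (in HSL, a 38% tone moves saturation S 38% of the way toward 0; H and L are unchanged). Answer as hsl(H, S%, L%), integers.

hsl(31, 59%, 43%)

S moves 38% from 95 toward 0: 95 − 36.1 = 58.9 → 59.
H and L are unchanged.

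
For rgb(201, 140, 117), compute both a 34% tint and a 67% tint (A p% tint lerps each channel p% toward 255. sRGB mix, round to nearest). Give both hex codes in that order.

#dbb3a4, #edd9d1

34% tint:
  R: 201 + 18.36 = 219.36 → 219
  G: 140 + 0.34×(255−140) = 140 + 39.1 = 179.1 → 179
  B: 117 + 46.92 = 163.92 → 164
  → #dbb3a4
67% tint:
  R: 201 + 36.18 = 237.18 → 237
  G: 140 + 77.05 = 217.05 → 217
  B: 117 + 92.46 = 209.46 → 209
  → #edd9d1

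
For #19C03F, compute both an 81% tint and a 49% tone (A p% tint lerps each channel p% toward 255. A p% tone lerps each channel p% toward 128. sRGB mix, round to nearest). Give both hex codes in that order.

#19C03F is rgb(25, 192, 63).
81% tint:
  R: 25 + 0.81×(255−25) = 25 + 186.3 = 211.3 → 211
  G: 192 + 0.81×(255−192) = 192 + 51.03 = 243.03 → 243
  B: 63 + 0.81×(255−63) = 63 + 155.52 = 218.52 → 219
  → #D3F3DB
49% tone:
  R: 25 + 50.47 = 75.47 → 75
  G: 192 + 0.49×(128−192) = 192 − 31.36 = 160.64 → 161
  B: 63 + 0.49×(128−63) = 63 + 31.85 = 94.85 → 95
  → #4BA15F

#D3F3DB, #4BA15F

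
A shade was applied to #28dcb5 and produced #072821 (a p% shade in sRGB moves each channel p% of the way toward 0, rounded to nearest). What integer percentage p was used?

#28dcb5 is rgb(40, 220, 181); #072821 is rgb(7, 40, 33).
On the G channel (widest range): 40 ≈ 220 + (p/100)(0 − 220), so p ≈ 100×(40 − 220)/(0 − 220) = -18000/-220 = 81.82.
p = 82 reproduces all three channels after rounding.

82%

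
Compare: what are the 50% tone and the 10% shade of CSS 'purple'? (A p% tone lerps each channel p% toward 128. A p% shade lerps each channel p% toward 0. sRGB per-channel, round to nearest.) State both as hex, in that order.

CSS purple is rgb(128, 0, 128).
50% tone:
  R: 128 + 0 = 128 → 128
  G: 0 + 0.5×(128−0) = 0 + 64 = 64 → 64
  B: 128 + 0.5×(128−128) = 128 + 0 = 128 → 128
  → #804080
10% shade:
  R: 128 − 12.8 = 115.2 → 115
  G: 0 + 0.1×(0−0) = 0 + 0 = 0 → 0
  B: 128 − 12.8 = 115.2 → 115
  → #730073

#804080, #730073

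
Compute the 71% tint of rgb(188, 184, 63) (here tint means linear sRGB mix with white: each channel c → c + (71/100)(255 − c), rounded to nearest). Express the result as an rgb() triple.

Per channel, c → c + 0.71(255 − c):
  R: 188 + 47.57 = 235.57 → 236
  G: 184 + 50.41 = 234.41 → 234
  B: 63 + 136.32 = 199.32 → 199

rgb(236, 234, 199)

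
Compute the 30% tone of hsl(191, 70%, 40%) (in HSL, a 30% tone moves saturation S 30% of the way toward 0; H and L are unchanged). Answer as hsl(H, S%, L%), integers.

hsl(191, 49%, 40%)

S moves 30% from 70 toward 0: 70 − 21 = 49 → 49.
H and L are unchanged.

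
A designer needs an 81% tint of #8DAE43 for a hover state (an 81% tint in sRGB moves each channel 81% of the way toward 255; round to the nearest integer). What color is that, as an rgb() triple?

rgb(233, 240, 219)

#8DAE43 is rgb(141, 174, 67).
An 81% tint moves each channel 81% toward 255:
  R: 141 + 0.81×(255−141) = 141 + 92.34 = 233.34 → 233
  G: 174 + 0.81×(255−174) = 174 + 65.61 = 239.61 → 240
  B: 67 + 0.81×(255−67) = 67 + 152.28 = 219.28 → 219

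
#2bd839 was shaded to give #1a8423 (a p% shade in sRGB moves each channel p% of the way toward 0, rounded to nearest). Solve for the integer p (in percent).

#2bd839 is rgb(43, 216, 57); #1a8423 is rgb(26, 132, 35).
On the G channel (widest range): 132 ≈ 216 + (p/100)(0 − 216), so p ≈ 100×(132 − 216)/(0 − 216) = -8400/-216 = 38.89.
p = 39 reproduces all three channels after rounding.

39%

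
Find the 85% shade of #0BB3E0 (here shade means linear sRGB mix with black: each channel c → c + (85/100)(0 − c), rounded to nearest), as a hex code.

#021B22

#0BB3E0 is rgb(11, 179, 224).
An 85% shade moves each channel 85% toward 0:
  R: 11 − 9.35 = 1.65 → 2
  G: 179 − 152.15 = 26.85 → 27
  B: 224 + 0.85×(0−224) = 224 − 190.4 = 33.6 → 34
rgb(2, 27, 34) = #021B22.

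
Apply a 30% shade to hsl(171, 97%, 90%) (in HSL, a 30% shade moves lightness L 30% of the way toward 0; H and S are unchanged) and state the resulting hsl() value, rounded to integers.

L moves 30% from 90 toward 0: 90 − 27 = 63 → 63.
H and S are unchanged.

hsl(171, 97%, 63%)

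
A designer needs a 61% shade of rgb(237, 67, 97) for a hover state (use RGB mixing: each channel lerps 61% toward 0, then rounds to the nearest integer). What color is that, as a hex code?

#5c1a26

A 61% shade moves each channel 61% toward 0:
  R: 237 − 144.57 = 92.43 → 92
  G: 67 − 40.87 = 26.13 → 26
  B: 97 + 0.61×(0−97) = 97 − 59.17 = 37.83 → 38
rgb(92, 26, 38) = #5c1a26.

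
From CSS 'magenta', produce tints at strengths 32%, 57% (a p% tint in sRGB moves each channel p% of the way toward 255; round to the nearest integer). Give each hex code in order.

CSS magenta is rgb(255, 0, 255).
32%: (255→255, 0 + 81.6 = 81.6→82, 255→255) → #FF52FF
57%: (255→255, 0 + 145.35 = 145.35→145, 255→255) → #FF91FF

#FF52FF, #FF91FF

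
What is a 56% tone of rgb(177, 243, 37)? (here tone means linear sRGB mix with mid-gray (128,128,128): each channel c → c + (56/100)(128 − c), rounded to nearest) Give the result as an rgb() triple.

rgb(150, 179, 88)

A 56% tone moves each channel 56% toward 128:
  R: 177 − 27.44 = 149.56 → 150
  G: 243 + 0.56×(128−243) = 243 − 64.4 = 178.6 → 179
  B: 37 + 0.56×(128−37) = 37 + 50.96 = 87.96 → 88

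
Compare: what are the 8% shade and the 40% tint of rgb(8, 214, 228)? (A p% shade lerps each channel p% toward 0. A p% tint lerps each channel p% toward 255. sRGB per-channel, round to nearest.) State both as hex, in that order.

8% shade:
  R: 8 − 0.64 = 7.36 → 7
  G: 214 − 17.12 = 196.88 → 197
  B: 228 − 18.24 = 209.76 → 210
  → #07c5d2
40% tint:
  R: 8 + 98.8 = 106.8 → 107
  G: 214 + 16.4 = 230.4 → 230
  B: 228 + 0.4×(255−228) = 228 + 10.8 = 238.8 → 239
  → #6be6ef

#07c5d2, #6be6ef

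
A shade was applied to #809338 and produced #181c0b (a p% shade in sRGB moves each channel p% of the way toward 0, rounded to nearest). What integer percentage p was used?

#809338 is rgb(128, 147, 56); #181c0b is rgb(24, 28, 11).
On the G channel (widest range): 28 ≈ 147 + (p/100)(0 − 147), so p ≈ 100×(28 − 147)/(0 − 147) = -11900/-147 = 80.95.
p = 81 reproduces all three channels after rounding.

81%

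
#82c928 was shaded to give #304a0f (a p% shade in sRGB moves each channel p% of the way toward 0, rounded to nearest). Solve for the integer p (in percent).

#82c928 is rgb(130, 201, 40); #304a0f is rgb(48, 74, 15).
On the G channel (widest range): 74 ≈ 201 + (p/100)(0 − 201), so p ≈ 100×(74 − 201)/(0 − 201) = -12700/-201 = 63.18.
p = 63 reproduces all three channels after rounding.

63%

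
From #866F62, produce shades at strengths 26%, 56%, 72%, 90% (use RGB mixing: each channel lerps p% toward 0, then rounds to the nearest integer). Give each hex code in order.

#635249, #3B312B, #261F1B, #0D0B0A

#866F62 is rgb(134, 111, 98).
26%: (134 − 34.84 = 99.16→99, 111 − 28.86 = 82.14→82, 98 − 25.48 = 72.52→73) → #635249
56%: (134 − 75.04 = 58.96→59, 111 − 62.16 = 48.84→49, 98 − 54.88 = 43.12→43) → #3B312B
72%: (134 − 96.48 = 37.52→38, 111 − 79.92 = 31.08→31, 98 − 70.56 = 27.44→27) → #261F1B
90%: (134 − 120.6 = 13.4→13, 111 − 99.9 = 11.1→11, 98 − 88.2 = 9.8→10) → #0D0B0A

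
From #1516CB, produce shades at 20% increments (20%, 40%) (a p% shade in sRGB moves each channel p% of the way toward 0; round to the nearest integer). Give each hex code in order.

#1112A2, #0D0D7A

#1516CB is rgb(21, 22, 203).
20%: (21 − 4.2 = 16.8→17, 22 − 4.4 = 17.6→18, 203 − 40.6 = 162.4→162) → #1112A2
40%: (21 − 8.4 = 12.6→13, 22 − 8.8 = 13.2→13, 203 − 81.2 = 121.8→122) → #0D0D7A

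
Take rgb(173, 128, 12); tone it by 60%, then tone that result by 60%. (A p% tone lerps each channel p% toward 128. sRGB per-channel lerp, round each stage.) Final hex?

Per channel, c → c + 0.6(128 − c):
  R: 173 + 0.6×(128−173) = 173 − 27 = 146 → 146
  G: 128 + 0 = 128 → 128
  B: 12 + 69.6 = 81.6 → 82
After the tone: rgb(146, 128, 82) = #928052.
Per channel, c → c + 0.6(128 − c):
  R: 146 + 0.6×(128−146) = 146 − 10.8 = 135.2 → 135
  G: 128 + 0.6×(128−128) = 128 + 0 = 128 → 128
  B: 82 + 0.6×(128−82) = 82 + 27.6 = 109.6 → 110
rgb(135, 128, 110) = #87806e.

#87806e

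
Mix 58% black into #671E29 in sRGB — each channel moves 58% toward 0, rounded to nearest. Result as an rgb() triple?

#671E29 is rgb(103, 30, 41).
A 58% shade moves each channel 58% toward 0:
  R: 103 + 0.58×(0−103) = 103 − 59.74 = 43.26 → 43
  G: 30 + 0.58×(0−30) = 30 − 17.4 = 12.6 → 13
  B: 41 + 0.58×(0−41) = 41 − 23.78 = 17.22 → 17

rgb(43, 13, 17)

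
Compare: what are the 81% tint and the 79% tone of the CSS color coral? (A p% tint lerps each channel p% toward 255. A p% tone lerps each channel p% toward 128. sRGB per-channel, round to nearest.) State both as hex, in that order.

CSS coral is rgb(255, 127, 80).
81% tint:
  R: 255 + 0.81×(255−255) = 255 + 0 = 255 → 255
  G: 127 + 0.81×(255−127) = 127 + 103.68 = 230.68 → 231
  B: 80 + 0.81×(255−80) = 80 + 141.75 = 221.75 → 222
  → #FFE7DE
79% tone:
  R: 255 − 100.33 = 154.67 → 155
  G: 127 + 0.79×(128−127) = 127 + 0.79 = 127.79 → 128
  B: 80 + 0.79×(128−80) = 80 + 37.92 = 117.92 → 118
  → #9B8076

#FFE7DE, #9B8076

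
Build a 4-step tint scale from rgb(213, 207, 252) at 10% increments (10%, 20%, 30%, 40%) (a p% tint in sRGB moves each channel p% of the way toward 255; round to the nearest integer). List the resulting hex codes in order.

10%: (213 + 4.2 = 217.2→217, 207 + 4.8 = 211.8→212, 252→252) → #D9D4FC
20%: (213 + 8.4 = 221.4→221, 207 + 9.6 = 216.6→217, 252 + 0.6 = 252.6→253) → #DDD9FD
30%: (213 + 12.6 = 225.6→226, 207 + 14.4 = 221.4→221, 252 + 0.9 = 252.9→253) → #E2DDFD
40%: (213 + 16.8 = 229.8→230, 207 + 19.2 = 226.2→226, 252 + 1.2 = 253.2→253) → #E6E2FD

#D9D4FC, #DDD9FD, #E2DDFD, #E6E2FD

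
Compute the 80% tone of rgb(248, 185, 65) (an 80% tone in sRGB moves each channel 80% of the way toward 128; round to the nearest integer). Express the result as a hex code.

Per channel, c → c + 0.8(128 − c):
  R: 248 + 0.8×(128−248) = 248 − 96 = 152 → 152
  G: 185 + 0.8×(128−185) = 185 − 45.6 = 139.4 → 139
  B: 65 + 0.8×(128−65) = 65 + 50.4 = 115.4 → 115
rgb(152, 139, 115) = #988b73.

#988b73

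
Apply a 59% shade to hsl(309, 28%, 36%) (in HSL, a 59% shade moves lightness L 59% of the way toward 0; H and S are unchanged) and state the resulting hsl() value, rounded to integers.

hsl(309, 28%, 15%)

L moves 59% from 36 toward 0: 36 − 21.24 = 14.76 → 15.
H and S are unchanged.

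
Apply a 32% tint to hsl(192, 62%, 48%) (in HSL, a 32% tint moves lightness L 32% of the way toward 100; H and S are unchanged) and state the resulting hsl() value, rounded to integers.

L moves 32% from 48 toward 100: 48 + 16.64 = 64.64 → 65.
H and S are unchanged.

hsl(192, 62%, 65%)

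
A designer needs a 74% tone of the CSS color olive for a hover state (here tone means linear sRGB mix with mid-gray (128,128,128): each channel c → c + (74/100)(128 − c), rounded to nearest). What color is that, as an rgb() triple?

CSS olive is rgb(128, 128, 0).
Lerp each channel 74% toward 128:
  R: 128 + 0 = 128 → 128
  G: 128 + 0.74×(128−128) = 128 + 0 = 128 → 128
  B: 0 + 0.74×(128−0) = 0 + 94.72 = 94.72 → 95

rgb(128, 128, 95)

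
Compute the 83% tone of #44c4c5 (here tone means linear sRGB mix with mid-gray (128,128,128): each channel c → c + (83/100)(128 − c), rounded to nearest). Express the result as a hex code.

#44c4c5 is rgb(68, 196, 197).
An 83% tone moves each channel 83% toward 128:
  R: 68 + 49.8 = 117.8 → 118
  G: 196 − 56.44 = 139.56 → 140
  B: 197 + 0.83×(128−197) = 197 − 57.27 = 139.73 → 140
rgb(118, 140, 140) = #768c8c.

#768c8c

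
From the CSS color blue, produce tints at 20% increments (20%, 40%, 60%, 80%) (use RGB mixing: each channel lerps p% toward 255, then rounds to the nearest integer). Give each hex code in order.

CSS blue is rgb(0, 0, 255).
20%: (0 + 51 = 51→51, 0 + 51 = 51→51, 255→255) → #3333ff
40%: (0 + 102 = 102→102, 0 + 102 = 102→102, 255→255) → #6666ff
60%: (0 + 153 = 153→153, 0 + 153 = 153→153, 255→255) → #9999ff
80%: (0 + 204 = 204→204, 0 + 204 = 204→204, 255→255) → #ccccff

#3333ff, #6666ff, #9999ff, #ccccff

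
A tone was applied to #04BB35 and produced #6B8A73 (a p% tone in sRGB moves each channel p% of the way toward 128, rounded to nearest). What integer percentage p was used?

#04BB35 is rgb(4, 187, 53); #6B8A73 is rgb(107, 138, 115).
On the R channel (widest range): 107 ≈ 4 + (p/100)(128 − 4), so p ≈ 100×(107 − 4)/(128 − 4) = 10300/124 = 83.06.
p = 83 reproduces all three channels after rounding.

83%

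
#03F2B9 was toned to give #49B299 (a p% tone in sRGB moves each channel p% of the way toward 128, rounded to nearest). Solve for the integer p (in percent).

#03F2B9 is rgb(3, 242, 185); #49B299 is rgb(73, 178, 153).
On the R channel (widest range): 73 ≈ 3 + (p/100)(128 − 3), so p ≈ 100×(73 − 3)/(128 − 3) = 7000/125 = 56.00.
p = 56 reproduces all three channels after rounding.

56%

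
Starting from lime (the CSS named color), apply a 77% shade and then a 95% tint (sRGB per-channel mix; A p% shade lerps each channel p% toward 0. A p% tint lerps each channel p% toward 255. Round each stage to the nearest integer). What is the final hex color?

#F2F5F2

CSS lime is rgb(0, 255, 0).
A 77% shade moves each channel 77% toward 0:
  R: 0 + 0 = 0 → 0
  G: 255 + 0.77×(0−255) = 255 − 196.35 = 58.65 → 59
  B: 0 + 0.77×(0−0) = 0 + 0 = 0 → 0
After the shade: rgb(0, 59, 0) = #003B00.
A 95% tint moves each channel 95% toward 255:
  R: 0 + 242.25 = 242.25 → 242
  G: 59 + 0.95×(255−59) = 59 + 186.2 = 245.2 → 245
  B: 0 + 0.95×(255−0) = 0 + 242.25 = 242.25 → 242
rgb(242, 245, 242) = #F2F5F2.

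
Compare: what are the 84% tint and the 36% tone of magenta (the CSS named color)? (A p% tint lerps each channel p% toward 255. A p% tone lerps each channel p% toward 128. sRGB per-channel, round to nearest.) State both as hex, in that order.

CSS magenta is rgb(255, 0, 255).
84% tint:
  R: 255 + 0.84×(255−255) = 255 + 0 = 255 → 255
  G: 0 + 0.84×(255−0) = 0 + 214.2 = 214.2 → 214
  B: 255 + 0 = 255 → 255
  → #ffd6ff
36% tone:
  R: 255 + 0.36×(128−255) = 255 − 45.72 = 209.28 → 209
  G: 0 + 46.08 = 46.08 → 46
  B: 255 + 0.36×(128−255) = 255 − 45.72 = 209.28 → 209
  → #d12ed1

#ffd6ff, #d12ed1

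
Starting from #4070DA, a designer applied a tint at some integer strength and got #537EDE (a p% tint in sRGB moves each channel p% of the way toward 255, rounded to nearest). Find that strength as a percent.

10%

#4070DA is rgb(64, 112, 218); #537EDE is rgb(83, 126, 222).
On the R channel (widest range): 83 ≈ 64 + (p/100)(255 − 64), so p ≈ 100×(83 − 64)/(255 − 64) = 1900/191 = 9.95.
p = 10 reproduces all three channels after rounding.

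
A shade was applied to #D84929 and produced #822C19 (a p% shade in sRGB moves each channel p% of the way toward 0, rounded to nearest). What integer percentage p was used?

40%

#D84929 is rgb(216, 73, 41); #822C19 is rgb(130, 44, 25).
On the R channel (widest range): 130 ≈ 216 + (p/100)(0 − 216), so p ≈ 100×(130 − 216)/(0 − 216) = -8600/-216 = 39.81.
p = 40 reproduces all three channels after rounding.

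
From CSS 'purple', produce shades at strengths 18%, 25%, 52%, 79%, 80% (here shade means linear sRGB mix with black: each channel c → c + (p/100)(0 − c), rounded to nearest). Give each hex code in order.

#690069, #600060, #3D003D, #1B001B, #1A001A

CSS purple is rgb(128, 0, 128).
18%: (128 − 23.04 = 104.96→105, 0→0, 128 − 23.04 = 104.96→105) → #690069
25%: (128 − 32 = 96→96, 0→0, 128 − 32 = 96→96) → #600060
52%: (128 − 66.56 = 61.44→61, 0→0, 128 − 66.56 = 61.44→61) → #3D003D
79%: (128 − 101.12 = 26.88→27, 0→0, 128 − 101.12 = 26.88→27) → #1B001B
80%: (128 − 102.4 = 25.6→26, 0→0, 128 − 102.4 = 25.6→26) → #1A001A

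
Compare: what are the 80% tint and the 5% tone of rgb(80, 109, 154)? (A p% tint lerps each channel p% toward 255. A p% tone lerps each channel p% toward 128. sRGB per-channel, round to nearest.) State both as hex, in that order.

#DCE2EB, #526E99

80% tint:
  R: 80 + 0.8×(255−80) = 80 + 140 = 220 → 220
  G: 109 + 0.8×(255−109) = 109 + 116.8 = 225.8 → 226
  B: 154 + 80.8 = 234.8 → 235
  → #DCE2EB
5% tone:
  R: 80 + 2.4 = 82.4 → 82
  G: 109 + 0.05×(128−109) = 109 + 0.95 = 109.95 → 110
  B: 154 − 1.3 = 152.7 → 153
  → #526E99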